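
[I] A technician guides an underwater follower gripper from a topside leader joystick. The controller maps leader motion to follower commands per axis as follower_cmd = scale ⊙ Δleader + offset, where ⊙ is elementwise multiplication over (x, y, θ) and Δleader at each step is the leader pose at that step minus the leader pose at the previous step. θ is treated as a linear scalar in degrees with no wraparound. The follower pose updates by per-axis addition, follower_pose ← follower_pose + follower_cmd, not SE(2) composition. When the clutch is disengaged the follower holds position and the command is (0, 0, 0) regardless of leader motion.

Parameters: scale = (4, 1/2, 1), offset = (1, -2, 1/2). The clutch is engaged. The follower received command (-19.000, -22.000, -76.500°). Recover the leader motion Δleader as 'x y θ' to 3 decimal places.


-5.000 -40.000 -77.000

axis x: (-19.000 − 1) / (4) = -5.000
axis y: (-22.000 − -2) / (1/2) = -40.000
axis θ: (-76.500 − 1/2) / (1) = -77.000


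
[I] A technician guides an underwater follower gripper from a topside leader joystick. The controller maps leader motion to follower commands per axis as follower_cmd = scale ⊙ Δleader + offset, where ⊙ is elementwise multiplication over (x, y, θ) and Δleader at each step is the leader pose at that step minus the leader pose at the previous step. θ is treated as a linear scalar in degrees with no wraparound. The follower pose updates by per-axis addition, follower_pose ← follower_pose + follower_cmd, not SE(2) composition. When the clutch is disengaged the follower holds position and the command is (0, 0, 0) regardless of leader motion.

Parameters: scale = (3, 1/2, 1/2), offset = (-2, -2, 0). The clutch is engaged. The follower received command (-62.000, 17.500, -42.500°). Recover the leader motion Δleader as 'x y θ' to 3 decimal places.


axis x: (-62.000 − -2) / (3) = -20.000
axis y: (17.500 − -2) / (1/2) = 39.000
axis θ: (-42.500 − 0) / (1/2) = -85.000

-20.000 39.000 -85.000


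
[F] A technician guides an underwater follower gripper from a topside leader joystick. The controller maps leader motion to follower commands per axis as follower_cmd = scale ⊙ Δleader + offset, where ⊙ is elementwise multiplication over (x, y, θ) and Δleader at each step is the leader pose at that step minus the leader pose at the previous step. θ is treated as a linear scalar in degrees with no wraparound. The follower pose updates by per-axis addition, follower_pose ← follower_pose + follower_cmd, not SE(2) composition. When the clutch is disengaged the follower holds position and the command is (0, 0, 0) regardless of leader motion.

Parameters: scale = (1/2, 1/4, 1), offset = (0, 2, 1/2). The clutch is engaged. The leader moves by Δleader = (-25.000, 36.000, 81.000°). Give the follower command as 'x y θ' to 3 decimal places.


-12.500 11.000 81.500

axis x: 1/2·-25.000 + 0 = -12.500
axis y: 1/4·36.000 + 2 = 11.000
axis θ: 1·81.000 + 1/2 = 81.500


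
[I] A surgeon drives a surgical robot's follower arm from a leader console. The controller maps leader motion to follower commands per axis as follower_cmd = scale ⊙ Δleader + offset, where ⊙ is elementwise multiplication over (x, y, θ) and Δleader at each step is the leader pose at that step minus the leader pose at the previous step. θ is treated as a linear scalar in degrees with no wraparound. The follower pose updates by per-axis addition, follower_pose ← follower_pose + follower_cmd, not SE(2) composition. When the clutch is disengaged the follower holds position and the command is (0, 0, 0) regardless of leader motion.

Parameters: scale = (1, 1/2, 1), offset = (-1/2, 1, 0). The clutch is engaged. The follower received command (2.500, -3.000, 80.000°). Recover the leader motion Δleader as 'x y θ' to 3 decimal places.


axis x: (2.500 − -1/2) / (1) = 3.000
axis y: (-3.000 − 1) / (1/2) = -8.000
axis θ: (80.000 − 0) / (1) = 80.000

3.000 -8.000 80.000


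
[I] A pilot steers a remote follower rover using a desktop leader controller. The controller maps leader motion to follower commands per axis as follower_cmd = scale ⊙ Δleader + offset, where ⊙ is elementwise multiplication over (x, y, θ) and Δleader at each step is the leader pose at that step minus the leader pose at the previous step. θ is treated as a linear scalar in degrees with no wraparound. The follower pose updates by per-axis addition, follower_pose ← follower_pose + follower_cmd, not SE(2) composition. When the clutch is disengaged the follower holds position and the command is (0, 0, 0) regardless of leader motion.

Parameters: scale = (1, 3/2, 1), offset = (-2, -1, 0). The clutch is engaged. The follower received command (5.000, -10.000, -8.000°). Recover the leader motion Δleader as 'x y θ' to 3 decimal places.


7.000 -6.000 -8.000

axis x: (5.000 − -2) / (1) = 7.000
axis y: (-10.000 − -1) / (3/2) = -6.000
axis θ: (-8.000 − 0) / (1) = -8.000


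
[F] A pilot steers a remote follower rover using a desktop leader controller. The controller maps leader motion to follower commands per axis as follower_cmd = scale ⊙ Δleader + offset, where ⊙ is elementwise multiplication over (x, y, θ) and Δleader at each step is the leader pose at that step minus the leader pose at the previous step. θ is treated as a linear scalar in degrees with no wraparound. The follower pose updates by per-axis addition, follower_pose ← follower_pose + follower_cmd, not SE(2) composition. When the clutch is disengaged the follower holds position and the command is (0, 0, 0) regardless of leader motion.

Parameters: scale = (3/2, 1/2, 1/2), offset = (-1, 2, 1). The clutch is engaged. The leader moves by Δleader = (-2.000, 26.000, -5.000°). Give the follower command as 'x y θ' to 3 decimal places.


-4.000 15.000 -1.500

axis x: 3/2·-2.000 + -1 = -4.000
axis y: 1/2·26.000 + 2 = 15.000
axis θ: 1/2·-5.000 + 1 = -1.500


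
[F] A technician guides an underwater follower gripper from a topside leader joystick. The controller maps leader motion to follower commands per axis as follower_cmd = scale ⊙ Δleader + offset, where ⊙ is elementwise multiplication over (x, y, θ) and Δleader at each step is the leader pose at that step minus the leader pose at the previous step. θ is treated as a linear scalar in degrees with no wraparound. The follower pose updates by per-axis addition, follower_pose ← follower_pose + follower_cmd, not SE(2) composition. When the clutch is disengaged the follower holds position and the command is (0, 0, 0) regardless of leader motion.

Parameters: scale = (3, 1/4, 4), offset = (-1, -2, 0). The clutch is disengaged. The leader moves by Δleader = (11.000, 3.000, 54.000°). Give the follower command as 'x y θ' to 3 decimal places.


0.000 0.000 0.000

clutch disengaged → follower holds; cmd = (0, 0, 0)


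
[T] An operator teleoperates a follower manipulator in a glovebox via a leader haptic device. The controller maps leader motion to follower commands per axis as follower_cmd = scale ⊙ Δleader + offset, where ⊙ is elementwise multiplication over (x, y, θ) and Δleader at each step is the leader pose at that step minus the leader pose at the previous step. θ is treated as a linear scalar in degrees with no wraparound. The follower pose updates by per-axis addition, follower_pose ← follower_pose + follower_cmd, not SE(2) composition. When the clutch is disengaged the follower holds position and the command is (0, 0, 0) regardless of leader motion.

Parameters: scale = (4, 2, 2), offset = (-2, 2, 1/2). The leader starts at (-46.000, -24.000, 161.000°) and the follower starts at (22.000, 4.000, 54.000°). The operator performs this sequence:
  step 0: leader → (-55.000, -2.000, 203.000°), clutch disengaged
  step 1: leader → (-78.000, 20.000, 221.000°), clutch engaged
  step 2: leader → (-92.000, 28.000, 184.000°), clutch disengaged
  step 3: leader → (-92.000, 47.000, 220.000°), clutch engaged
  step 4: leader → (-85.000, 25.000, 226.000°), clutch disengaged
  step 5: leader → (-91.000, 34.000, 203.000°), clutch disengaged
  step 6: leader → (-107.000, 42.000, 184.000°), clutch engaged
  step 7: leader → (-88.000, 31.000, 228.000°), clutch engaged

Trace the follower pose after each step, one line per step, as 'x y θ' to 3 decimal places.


22.000 4.000 54.000
-72.000 50.000 90.500
-72.000 50.000 90.500
-74.000 90.000 163.000
-74.000 90.000 163.000
-74.000 90.000 163.000
-140.000 108.000 125.500
-66.000 88.000 214.000

step 0: Δleader=(-9.000, 22.000, 42.000°), disengaged; cmd=(0,0,0) → follower holds at (22.000, 4.000, 54.000°)
step 1: Δleader=(-23.000, 22.000, 18.000°), engaged; cmd=(-94.000, 46.000, 36.500°) → follower=(-72.000, 50.000, 90.500°)
step 2: Δleader=(-14.000, 8.000, -37.000°), disengaged; cmd=(0,0,0) → follower holds at (-72.000, 50.000, 90.500°)
step 3: Δleader=(0.000, 19.000, 36.000°), engaged; cmd=(-2.000, 40.000, 72.500°) → follower=(-74.000, 90.000, 163.000°)
step 4: Δleader=(7.000, -22.000, 6.000°), disengaged; cmd=(0,0,0) → follower holds at (-74.000, 90.000, 163.000°)
step 5: Δleader=(-6.000, 9.000, -23.000°), disengaged; cmd=(0,0,0) → follower holds at (-74.000, 90.000, 163.000°)
step 6: Δleader=(-16.000, 8.000, -19.000°), engaged; cmd=(-66.000, 18.000, -37.500°) → follower=(-140.000, 108.000, 125.500°)
step 7: Δleader=(19.000, -11.000, 44.000°), engaged; cmd=(74.000, -20.000, 88.500°) → follower=(-66.000, 88.000, 214.000°)


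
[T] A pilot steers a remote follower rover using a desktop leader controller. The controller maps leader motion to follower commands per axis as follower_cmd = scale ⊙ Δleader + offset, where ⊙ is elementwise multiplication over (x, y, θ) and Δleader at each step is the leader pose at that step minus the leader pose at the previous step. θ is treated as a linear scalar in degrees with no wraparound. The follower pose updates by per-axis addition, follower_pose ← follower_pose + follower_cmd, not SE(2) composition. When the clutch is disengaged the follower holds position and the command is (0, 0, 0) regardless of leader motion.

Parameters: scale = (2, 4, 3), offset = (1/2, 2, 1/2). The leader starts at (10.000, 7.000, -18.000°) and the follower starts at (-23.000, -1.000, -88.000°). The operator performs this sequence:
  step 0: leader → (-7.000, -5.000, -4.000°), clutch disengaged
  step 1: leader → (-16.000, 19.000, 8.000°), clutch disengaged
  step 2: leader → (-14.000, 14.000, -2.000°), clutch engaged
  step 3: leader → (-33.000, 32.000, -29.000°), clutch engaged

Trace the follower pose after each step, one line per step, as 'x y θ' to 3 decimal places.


step 0: Δleader=(-17.000, -12.000, 14.000°), disengaged; cmd=(0,0,0) → follower holds at (-23.000, -1.000, -88.000°)
step 1: Δleader=(-9.000, 24.000, 12.000°), disengaged; cmd=(0,0,0) → follower holds at (-23.000, -1.000, -88.000°)
step 2: Δleader=(2.000, -5.000, -10.000°), engaged; cmd=(4.500, -18.000, -29.500°) → follower=(-18.500, -19.000, -117.500°)
step 3: Δleader=(-19.000, 18.000, -27.000°), engaged; cmd=(-37.500, 74.000, -80.500°) → follower=(-56.000, 55.000, -198.000°)

-23.000 -1.000 -88.000
-23.000 -1.000 -88.000
-18.500 -19.000 -117.500
-56.000 55.000 -198.000


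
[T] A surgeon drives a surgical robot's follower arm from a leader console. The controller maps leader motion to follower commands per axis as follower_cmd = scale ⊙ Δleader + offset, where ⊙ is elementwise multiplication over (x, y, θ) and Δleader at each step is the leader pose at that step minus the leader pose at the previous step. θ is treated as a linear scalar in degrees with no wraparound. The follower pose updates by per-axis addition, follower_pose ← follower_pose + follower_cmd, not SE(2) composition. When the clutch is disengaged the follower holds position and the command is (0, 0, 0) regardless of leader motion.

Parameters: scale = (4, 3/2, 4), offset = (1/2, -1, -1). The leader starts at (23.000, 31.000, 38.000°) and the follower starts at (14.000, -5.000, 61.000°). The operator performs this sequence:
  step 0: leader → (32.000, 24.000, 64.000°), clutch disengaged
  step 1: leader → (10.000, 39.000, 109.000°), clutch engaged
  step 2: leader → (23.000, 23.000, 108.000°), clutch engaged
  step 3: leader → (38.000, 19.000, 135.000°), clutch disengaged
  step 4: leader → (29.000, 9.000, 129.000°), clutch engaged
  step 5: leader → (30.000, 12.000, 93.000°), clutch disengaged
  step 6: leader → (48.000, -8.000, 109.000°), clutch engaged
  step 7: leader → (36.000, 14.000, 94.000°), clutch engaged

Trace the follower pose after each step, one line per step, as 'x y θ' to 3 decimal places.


14.000 -5.000 61.000
-73.500 16.500 240.000
-21.000 -8.500 235.000
-21.000 -8.500 235.000
-56.500 -24.500 210.000
-56.500 -24.500 210.000
16.000 -55.500 273.000
-31.500 -23.500 212.000

step 0: Δleader=(9.000, -7.000, 26.000°), disengaged; cmd=(0,0,0) → follower holds at (14.000, -5.000, 61.000°)
step 1: Δleader=(-22.000, 15.000, 45.000°), engaged; cmd=(-87.500, 21.500, 179.000°) → follower=(-73.500, 16.500, 240.000°)
step 2: Δleader=(13.000, -16.000, -1.000°), engaged; cmd=(52.500, -25.000, -5.000°) → follower=(-21.000, -8.500, 235.000°)
step 3: Δleader=(15.000, -4.000, 27.000°), disengaged; cmd=(0,0,0) → follower holds at (-21.000, -8.500, 235.000°)
step 4: Δleader=(-9.000, -10.000, -6.000°), engaged; cmd=(-35.500, -16.000, -25.000°) → follower=(-56.500, -24.500, 210.000°)
step 5: Δleader=(1.000, 3.000, -36.000°), disengaged; cmd=(0,0,0) → follower holds at (-56.500, -24.500, 210.000°)
step 6: Δleader=(18.000, -20.000, 16.000°), engaged; cmd=(72.500, -31.000, 63.000°) → follower=(16.000, -55.500, 273.000°)
step 7: Δleader=(-12.000, 22.000, -15.000°), engaged; cmd=(-47.500, 32.000, -61.000°) → follower=(-31.500, -23.500, 212.000°)


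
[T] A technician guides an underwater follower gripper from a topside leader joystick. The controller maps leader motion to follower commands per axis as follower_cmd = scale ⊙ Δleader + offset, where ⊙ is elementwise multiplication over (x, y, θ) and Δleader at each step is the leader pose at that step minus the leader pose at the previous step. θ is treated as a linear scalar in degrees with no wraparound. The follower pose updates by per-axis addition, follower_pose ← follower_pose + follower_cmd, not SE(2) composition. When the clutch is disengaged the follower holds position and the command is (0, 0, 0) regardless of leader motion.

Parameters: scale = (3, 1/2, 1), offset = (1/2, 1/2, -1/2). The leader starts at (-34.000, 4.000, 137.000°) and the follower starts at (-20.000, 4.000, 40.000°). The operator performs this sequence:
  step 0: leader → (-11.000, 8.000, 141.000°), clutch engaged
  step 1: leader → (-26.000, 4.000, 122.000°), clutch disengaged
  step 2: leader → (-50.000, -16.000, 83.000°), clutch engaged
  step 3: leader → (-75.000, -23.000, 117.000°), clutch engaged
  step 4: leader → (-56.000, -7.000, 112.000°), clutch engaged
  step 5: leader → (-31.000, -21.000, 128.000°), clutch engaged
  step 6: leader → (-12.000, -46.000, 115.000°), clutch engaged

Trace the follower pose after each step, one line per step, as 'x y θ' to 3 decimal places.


49.500 6.500 43.500
49.500 6.500 43.500
-22.000 -3.000 4.000
-96.500 -6.000 37.500
-39.000 2.500 32.000
36.500 -4.000 47.500
94.000 -16.000 34.000

step 0: Δleader=(23.000, 4.000, 4.000°), engaged; cmd=(69.500, 2.500, 3.500°) → follower=(49.500, 6.500, 43.500°)
step 1: Δleader=(-15.000, -4.000, -19.000°), disengaged; cmd=(0,0,0) → follower holds at (49.500, 6.500, 43.500°)
step 2: Δleader=(-24.000, -20.000, -39.000°), engaged; cmd=(-71.500, -9.500, -39.500°) → follower=(-22.000, -3.000, 4.000°)
step 3: Δleader=(-25.000, -7.000, 34.000°), engaged; cmd=(-74.500, -3.000, 33.500°) → follower=(-96.500, -6.000, 37.500°)
step 4: Δleader=(19.000, 16.000, -5.000°), engaged; cmd=(57.500, 8.500, -5.500°) → follower=(-39.000, 2.500, 32.000°)
step 5: Δleader=(25.000, -14.000, 16.000°), engaged; cmd=(75.500, -6.500, 15.500°) → follower=(36.500, -4.000, 47.500°)
step 6: Δleader=(19.000, -25.000, -13.000°), engaged; cmd=(57.500, -12.000, -13.500°) → follower=(94.000, -16.000, 34.000°)


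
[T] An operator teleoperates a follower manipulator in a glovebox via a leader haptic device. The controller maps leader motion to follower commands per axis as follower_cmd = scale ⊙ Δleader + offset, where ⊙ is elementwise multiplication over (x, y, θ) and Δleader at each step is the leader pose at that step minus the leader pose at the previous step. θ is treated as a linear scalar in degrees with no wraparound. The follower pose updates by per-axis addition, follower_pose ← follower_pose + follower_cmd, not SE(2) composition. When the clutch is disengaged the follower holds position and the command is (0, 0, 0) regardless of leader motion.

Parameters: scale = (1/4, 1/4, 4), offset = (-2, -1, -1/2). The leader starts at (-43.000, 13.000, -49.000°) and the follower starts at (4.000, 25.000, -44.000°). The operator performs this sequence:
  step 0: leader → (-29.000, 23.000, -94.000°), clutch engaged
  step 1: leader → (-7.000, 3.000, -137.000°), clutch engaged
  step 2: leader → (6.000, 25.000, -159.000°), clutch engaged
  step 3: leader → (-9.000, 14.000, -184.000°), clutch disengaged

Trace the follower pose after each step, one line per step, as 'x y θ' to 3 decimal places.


5.500 26.500 -224.500
9.000 20.500 -397.000
10.250 25.000 -485.500
10.250 25.000 -485.500

step 0: Δleader=(14.000, 10.000, -45.000°), engaged; cmd=(1.500, 1.500, -180.500°) → follower=(5.500, 26.500, -224.500°)
step 1: Δleader=(22.000, -20.000, -43.000°), engaged; cmd=(3.500, -6.000, -172.500°) → follower=(9.000, 20.500, -397.000°)
step 2: Δleader=(13.000, 22.000, -22.000°), engaged; cmd=(1.250, 4.500, -88.500°) → follower=(10.250, 25.000, -485.500°)
step 3: Δleader=(-15.000, -11.000, -25.000°), disengaged; cmd=(0,0,0) → follower holds at (10.250, 25.000, -485.500°)


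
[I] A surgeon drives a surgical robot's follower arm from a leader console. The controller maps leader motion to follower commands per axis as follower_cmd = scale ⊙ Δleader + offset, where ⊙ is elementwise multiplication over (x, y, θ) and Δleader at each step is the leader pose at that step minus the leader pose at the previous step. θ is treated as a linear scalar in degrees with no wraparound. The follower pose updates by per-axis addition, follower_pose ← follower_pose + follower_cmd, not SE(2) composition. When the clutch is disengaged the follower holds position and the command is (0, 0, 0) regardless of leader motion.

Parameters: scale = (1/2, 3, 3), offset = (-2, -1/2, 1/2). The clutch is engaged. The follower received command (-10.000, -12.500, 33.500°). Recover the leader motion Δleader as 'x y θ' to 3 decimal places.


-16.000 -4.000 11.000

axis x: (-10.000 − -2) / (1/2) = -16.000
axis y: (-12.500 − -1/2) / (3) = -4.000
axis θ: (33.500 − 1/2) / (3) = 11.000


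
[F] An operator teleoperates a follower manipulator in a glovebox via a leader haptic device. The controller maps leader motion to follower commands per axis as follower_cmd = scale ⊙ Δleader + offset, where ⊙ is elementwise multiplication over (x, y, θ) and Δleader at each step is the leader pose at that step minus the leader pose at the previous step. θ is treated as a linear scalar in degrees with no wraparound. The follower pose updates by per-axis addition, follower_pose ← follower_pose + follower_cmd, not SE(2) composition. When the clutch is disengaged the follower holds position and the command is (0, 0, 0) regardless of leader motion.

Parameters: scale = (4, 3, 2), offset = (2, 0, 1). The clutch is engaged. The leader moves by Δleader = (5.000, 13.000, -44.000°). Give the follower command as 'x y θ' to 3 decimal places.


22.000 39.000 -87.000

axis x: 4·5.000 + 2 = 22.000
axis y: 3·13.000 + 0 = 39.000
axis θ: 2·-44.000 + 1 = -87.000


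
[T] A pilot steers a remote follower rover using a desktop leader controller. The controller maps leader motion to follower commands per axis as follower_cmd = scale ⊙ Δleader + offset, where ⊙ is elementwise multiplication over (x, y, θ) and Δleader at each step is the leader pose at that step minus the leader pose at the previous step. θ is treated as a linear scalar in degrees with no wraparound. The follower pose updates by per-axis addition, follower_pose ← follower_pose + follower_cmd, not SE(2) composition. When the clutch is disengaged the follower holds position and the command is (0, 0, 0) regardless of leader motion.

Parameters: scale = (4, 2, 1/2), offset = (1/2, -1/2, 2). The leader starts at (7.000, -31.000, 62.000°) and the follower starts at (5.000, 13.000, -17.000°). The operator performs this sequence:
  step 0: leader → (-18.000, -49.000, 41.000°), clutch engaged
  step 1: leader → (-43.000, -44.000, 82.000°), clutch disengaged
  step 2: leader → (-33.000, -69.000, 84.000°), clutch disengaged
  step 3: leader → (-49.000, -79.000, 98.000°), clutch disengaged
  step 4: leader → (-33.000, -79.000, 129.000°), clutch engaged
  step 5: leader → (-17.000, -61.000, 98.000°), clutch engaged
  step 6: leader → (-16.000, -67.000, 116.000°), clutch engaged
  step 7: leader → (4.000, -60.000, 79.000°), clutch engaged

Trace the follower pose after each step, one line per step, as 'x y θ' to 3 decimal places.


-94.500 -23.500 -25.500
-94.500 -23.500 -25.500
-94.500 -23.500 -25.500
-94.500 -23.500 -25.500
-30.000 -24.000 -8.000
34.500 11.500 -21.500
39.000 -1.000 -10.500
119.500 12.500 -27.000

step 0: Δleader=(-25.000, -18.000, -21.000°), engaged; cmd=(-99.500, -36.500, -8.500°) → follower=(-94.500, -23.500, -25.500°)
step 1: Δleader=(-25.000, 5.000, 41.000°), disengaged; cmd=(0,0,0) → follower holds at (-94.500, -23.500, -25.500°)
step 2: Δleader=(10.000, -25.000, 2.000°), disengaged; cmd=(0,0,0) → follower holds at (-94.500, -23.500, -25.500°)
step 3: Δleader=(-16.000, -10.000, 14.000°), disengaged; cmd=(0,0,0) → follower holds at (-94.500, -23.500, -25.500°)
step 4: Δleader=(16.000, 0.000, 31.000°), engaged; cmd=(64.500, -0.500, 17.500°) → follower=(-30.000, -24.000, -8.000°)
step 5: Δleader=(16.000, 18.000, -31.000°), engaged; cmd=(64.500, 35.500, -13.500°) → follower=(34.500, 11.500, -21.500°)
step 6: Δleader=(1.000, -6.000, 18.000°), engaged; cmd=(4.500, -12.500, 11.000°) → follower=(39.000, -1.000, -10.500°)
step 7: Δleader=(20.000, 7.000, -37.000°), engaged; cmd=(80.500, 13.500, -16.500°) → follower=(119.500, 12.500, -27.000°)


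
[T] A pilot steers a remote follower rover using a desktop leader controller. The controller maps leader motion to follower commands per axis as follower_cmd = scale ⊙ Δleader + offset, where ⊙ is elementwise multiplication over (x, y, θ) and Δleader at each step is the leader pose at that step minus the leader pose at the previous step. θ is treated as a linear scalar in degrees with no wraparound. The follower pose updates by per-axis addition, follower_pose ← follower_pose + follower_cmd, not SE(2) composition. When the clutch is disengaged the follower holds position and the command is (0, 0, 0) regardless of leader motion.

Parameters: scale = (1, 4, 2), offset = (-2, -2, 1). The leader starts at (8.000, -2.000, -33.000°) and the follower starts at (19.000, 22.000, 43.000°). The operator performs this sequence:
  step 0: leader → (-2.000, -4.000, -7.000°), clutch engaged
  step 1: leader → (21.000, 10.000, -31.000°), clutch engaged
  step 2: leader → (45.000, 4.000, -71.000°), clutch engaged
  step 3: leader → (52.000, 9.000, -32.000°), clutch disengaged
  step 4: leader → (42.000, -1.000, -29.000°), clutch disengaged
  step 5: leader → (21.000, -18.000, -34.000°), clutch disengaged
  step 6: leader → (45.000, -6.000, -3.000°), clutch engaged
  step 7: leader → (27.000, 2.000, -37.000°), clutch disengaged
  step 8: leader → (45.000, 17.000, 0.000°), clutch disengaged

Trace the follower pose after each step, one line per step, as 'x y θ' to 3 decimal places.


step 0: Δleader=(-10.000, -2.000, 26.000°), engaged; cmd=(-12.000, -10.000, 53.000°) → follower=(7.000, 12.000, 96.000°)
step 1: Δleader=(23.000, 14.000, -24.000°), engaged; cmd=(21.000, 54.000, -47.000°) → follower=(28.000, 66.000, 49.000°)
step 2: Δleader=(24.000, -6.000, -40.000°), engaged; cmd=(22.000, -26.000, -79.000°) → follower=(50.000, 40.000, -30.000°)
step 3: Δleader=(7.000, 5.000, 39.000°), disengaged; cmd=(0,0,0) → follower holds at (50.000, 40.000, -30.000°)
step 4: Δleader=(-10.000, -10.000, 3.000°), disengaged; cmd=(0,0,0) → follower holds at (50.000, 40.000, -30.000°)
step 5: Δleader=(-21.000, -17.000, -5.000°), disengaged; cmd=(0,0,0) → follower holds at (50.000, 40.000, -30.000°)
step 6: Δleader=(24.000, 12.000, 31.000°), engaged; cmd=(22.000, 46.000, 63.000°) → follower=(72.000, 86.000, 33.000°)
step 7: Δleader=(-18.000, 8.000, -34.000°), disengaged; cmd=(0,0,0) → follower holds at (72.000, 86.000, 33.000°)
step 8: Δleader=(18.000, 15.000, 37.000°), disengaged; cmd=(0,0,0) → follower holds at (72.000, 86.000, 33.000°)

7.000 12.000 96.000
28.000 66.000 49.000
50.000 40.000 -30.000
50.000 40.000 -30.000
50.000 40.000 -30.000
50.000 40.000 -30.000
72.000 86.000 33.000
72.000 86.000 33.000
72.000 86.000 33.000


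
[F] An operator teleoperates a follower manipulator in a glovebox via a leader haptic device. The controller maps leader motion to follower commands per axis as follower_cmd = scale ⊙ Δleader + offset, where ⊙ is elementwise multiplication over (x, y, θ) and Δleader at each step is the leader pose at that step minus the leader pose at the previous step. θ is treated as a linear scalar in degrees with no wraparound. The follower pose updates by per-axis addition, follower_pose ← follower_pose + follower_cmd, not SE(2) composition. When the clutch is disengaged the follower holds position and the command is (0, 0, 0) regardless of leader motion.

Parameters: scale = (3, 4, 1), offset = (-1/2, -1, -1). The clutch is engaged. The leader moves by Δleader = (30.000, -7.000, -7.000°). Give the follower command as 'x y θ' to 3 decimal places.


89.500 -29.000 -8.000

axis x: 3·30.000 + -1/2 = 89.500
axis y: 4·-7.000 + -1 = -29.000
axis θ: 1·-7.000 + -1 = -8.000


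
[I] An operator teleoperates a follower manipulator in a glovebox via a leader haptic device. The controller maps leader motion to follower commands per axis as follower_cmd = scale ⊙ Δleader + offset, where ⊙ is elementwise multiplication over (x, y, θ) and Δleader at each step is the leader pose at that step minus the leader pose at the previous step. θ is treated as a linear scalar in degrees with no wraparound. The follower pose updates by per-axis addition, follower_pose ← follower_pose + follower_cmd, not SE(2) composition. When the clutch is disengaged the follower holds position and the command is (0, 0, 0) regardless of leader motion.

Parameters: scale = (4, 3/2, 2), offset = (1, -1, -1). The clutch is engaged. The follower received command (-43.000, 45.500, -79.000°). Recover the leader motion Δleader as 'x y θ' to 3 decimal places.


axis x: (-43.000 − 1) / (4) = -11.000
axis y: (45.500 − -1) / (3/2) = 31.000
axis θ: (-79.000 − -1) / (2) = -39.000

-11.000 31.000 -39.000


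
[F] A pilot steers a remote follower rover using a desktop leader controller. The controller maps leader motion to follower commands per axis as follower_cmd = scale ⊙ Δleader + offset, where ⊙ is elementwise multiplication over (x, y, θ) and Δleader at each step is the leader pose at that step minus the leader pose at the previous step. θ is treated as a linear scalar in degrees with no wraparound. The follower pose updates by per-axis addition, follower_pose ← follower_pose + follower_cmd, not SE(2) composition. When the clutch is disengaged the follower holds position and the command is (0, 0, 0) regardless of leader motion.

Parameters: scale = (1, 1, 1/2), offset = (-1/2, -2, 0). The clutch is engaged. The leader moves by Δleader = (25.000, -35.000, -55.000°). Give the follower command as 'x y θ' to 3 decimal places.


24.500 -37.000 -27.500

axis x: 1·25.000 + -1/2 = 24.500
axis y: 1·-35.000 + -2 = -37.000
axis θ: 1/2·-55.000 + 0 = -27.500


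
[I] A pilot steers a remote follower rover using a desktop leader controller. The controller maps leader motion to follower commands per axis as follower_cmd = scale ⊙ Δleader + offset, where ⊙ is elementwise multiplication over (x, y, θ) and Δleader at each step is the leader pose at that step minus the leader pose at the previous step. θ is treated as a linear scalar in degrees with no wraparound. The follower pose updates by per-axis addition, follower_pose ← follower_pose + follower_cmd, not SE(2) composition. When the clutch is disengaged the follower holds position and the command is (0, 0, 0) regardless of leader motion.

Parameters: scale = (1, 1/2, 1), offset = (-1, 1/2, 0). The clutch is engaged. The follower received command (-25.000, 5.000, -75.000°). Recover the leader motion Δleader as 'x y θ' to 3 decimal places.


axis x: (-25.000 − -1) / (1) = -24.000
axis y: (5.000 − 1/2) / (1/2) = 9.000
axis θ: (-75.000 − 0) / (1) = -75.000

-24.000 9.000 -75.000


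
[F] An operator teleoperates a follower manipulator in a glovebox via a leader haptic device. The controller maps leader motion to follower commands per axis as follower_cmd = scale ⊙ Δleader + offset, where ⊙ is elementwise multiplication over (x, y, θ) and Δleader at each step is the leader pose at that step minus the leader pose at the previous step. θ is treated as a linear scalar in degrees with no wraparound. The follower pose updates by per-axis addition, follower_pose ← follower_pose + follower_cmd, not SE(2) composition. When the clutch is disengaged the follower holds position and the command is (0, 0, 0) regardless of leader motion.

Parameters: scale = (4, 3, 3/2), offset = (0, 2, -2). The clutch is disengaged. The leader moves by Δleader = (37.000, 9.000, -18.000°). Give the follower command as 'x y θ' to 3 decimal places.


clutch disengaged → follower holds; cmd = (0, 0, 0)

0.000 0.000 0.000


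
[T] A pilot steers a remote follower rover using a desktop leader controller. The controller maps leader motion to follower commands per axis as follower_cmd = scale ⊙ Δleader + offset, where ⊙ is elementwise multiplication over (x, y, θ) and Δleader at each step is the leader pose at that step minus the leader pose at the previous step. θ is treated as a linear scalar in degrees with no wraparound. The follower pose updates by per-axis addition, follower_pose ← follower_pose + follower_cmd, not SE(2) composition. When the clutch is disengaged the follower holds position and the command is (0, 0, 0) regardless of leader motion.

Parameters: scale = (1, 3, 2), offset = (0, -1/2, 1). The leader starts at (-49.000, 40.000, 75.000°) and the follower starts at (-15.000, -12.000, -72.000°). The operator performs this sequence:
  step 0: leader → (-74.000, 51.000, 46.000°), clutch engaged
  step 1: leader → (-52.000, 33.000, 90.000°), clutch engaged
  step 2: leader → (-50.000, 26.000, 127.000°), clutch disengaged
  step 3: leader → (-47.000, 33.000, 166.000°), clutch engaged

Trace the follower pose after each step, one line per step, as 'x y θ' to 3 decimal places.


step 0: Δleader=(-25.000, 11.000, -29.000°), engaged; cmd=(-25.000, 32.500, -57.000°) → follower=(-40.000, 20.500, -129.000°)
step 1: Δleader=(22.000, -18.000, 44.000°), engaged; cmd=(22.000, -54.500, 89.000°) → follower=(-18.000, -34.000, -40.000°)
step 2: Δleader=(2.000, -7.000, 37.000°), disengaged; cmd=(0,0,0) → follower holds at (-18.000, -34.000, -40.000°)
step 3: Δleader=(3.000, 7.000, 39.000°), engaged; cmd=(3.000, 20.500, 79.000°) → follower=(-15.000, -13.500, 39.000°)

-40.000 20.500 -129.000
-18.000 -34.000 -40.000
-18.000 -34.000 -40.000
-15.000 -13.500 39.000


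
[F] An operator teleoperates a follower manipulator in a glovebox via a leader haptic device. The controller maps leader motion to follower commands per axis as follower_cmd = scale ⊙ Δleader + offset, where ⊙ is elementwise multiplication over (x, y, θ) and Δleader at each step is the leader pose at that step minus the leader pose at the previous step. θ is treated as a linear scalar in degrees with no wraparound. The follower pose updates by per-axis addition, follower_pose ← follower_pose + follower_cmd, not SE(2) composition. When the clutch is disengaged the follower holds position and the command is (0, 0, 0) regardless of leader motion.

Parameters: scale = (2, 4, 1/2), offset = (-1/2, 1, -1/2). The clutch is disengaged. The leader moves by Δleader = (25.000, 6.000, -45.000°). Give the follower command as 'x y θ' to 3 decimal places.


clutch disengaged → follower holds; cmd = (0, 0, 0)

0.000 0.000 0.000


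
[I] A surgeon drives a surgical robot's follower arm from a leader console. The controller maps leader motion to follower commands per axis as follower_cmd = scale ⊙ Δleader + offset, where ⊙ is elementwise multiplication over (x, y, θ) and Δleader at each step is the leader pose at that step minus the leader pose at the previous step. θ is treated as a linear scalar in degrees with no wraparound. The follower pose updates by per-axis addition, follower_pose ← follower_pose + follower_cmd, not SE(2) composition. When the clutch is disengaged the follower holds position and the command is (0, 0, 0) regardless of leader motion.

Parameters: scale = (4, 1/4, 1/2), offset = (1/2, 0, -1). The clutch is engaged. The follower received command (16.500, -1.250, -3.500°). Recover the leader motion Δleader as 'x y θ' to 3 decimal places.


4.000 -5.000 -5.000

axis x: (16.500 − 1/2) / (4) = 4.000
axis y: (-1.250 − 0) / (1/4) = -5.000
axis θ: (-3.500 − -1) / (1/2) = -5.000


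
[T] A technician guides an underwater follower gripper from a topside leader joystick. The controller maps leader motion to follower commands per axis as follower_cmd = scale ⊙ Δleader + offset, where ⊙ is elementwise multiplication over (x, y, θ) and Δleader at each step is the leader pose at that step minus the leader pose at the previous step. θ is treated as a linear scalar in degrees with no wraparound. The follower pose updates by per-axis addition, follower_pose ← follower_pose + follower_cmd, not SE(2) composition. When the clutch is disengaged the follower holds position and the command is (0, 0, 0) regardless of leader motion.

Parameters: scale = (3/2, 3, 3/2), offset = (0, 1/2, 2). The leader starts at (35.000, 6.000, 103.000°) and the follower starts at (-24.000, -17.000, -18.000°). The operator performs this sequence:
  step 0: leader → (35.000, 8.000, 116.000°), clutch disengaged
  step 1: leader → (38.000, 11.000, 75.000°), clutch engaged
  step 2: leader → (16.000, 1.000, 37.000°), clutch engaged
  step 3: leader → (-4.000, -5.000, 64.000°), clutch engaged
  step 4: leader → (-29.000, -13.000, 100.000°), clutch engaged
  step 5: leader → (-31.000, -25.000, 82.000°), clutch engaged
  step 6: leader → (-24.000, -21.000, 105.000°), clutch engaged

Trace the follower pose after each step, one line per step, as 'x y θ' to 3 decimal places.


step 0: Δleader=(0.000, 2.000, 13.000°), disengaged; cmd=(0,0,0) → follower holds at (-24.000, -17.000, -18.000°)
step 1: Δleader=(3.000, 3.000, -41.000°), engaged; cmd=(4.500, 9.500, -59.500°) → follower=(-19.500, -7.500, -77.500°)
step 2: Δleader=(-22.000, -10.000, -38.000°), engaged; cmd=(-33.000, -29.500, -55.000°) → follower=(-52.500, -37.000, -132.500°)
step 3: Δleader=(-20.000, -6.000, 27.000°), engaged; cmd=(-30.000, -17.500, 42.500°) → follower=(-82.500, -54.500, -90.000°)
step 4: Δleader=(-25.000, -8.000, 36.000°), engaged; cmd=(-37.500, -23.500, 56.000°) → follower=(-120.000, -78.000, -34.000°)
step 5: Δleader=(-2.000, -12.000, -18.000°), engaged; cmd=(-3.000, -35.500, -25.000°) → follower=(-123.000, -113.500, -59.000°)
step 6: Δleader=(7.000, 4.000, 23.000°), engaged; cmd=(10.500, 12.500, 36.500°) → follower=(-112.500, -101.000, -22.500°)

-24.000 -17.000 -18.000
-19.500 -7.500 -77.500
-52.500 -37.000 -132.500
-82.500 -54.500 -90.000
-120.000 -78.000 -34.000
-123.000 -113.500 -59.000
-112.500 -101.000 -22.500


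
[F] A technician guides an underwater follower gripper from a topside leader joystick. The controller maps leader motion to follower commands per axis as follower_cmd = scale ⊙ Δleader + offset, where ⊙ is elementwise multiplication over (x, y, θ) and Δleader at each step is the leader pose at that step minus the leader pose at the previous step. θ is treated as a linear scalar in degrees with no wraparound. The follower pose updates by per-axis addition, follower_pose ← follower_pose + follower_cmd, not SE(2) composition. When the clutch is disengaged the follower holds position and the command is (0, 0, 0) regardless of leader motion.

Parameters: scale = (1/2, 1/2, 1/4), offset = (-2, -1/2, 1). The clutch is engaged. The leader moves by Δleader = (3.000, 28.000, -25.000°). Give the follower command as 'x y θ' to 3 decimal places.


-0.500 13.500 -5.250

axis x: 1/2·3.000 + -2 = -0.500
axis y: 1/2·28.000 + -1/2 = 13.500
axis θ: 1/4·-25.000 + 1 = -5.250


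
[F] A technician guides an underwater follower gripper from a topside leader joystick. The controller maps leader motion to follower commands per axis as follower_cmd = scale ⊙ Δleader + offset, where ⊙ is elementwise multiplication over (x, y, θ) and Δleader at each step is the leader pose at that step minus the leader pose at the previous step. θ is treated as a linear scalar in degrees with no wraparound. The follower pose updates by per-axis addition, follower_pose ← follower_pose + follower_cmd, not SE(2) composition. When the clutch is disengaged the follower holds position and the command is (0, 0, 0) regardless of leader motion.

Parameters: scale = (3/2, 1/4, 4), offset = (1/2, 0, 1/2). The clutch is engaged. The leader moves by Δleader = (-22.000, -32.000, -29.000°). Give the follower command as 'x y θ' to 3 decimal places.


-32.500 -8.000 -115.500

axis x: 3/2·-22.000 + 1/2 = -32.500
axis y: 1/4·-32.000 + 0 = -8.000
axis θ: 4·-29.000 + 1/2 = -115.500


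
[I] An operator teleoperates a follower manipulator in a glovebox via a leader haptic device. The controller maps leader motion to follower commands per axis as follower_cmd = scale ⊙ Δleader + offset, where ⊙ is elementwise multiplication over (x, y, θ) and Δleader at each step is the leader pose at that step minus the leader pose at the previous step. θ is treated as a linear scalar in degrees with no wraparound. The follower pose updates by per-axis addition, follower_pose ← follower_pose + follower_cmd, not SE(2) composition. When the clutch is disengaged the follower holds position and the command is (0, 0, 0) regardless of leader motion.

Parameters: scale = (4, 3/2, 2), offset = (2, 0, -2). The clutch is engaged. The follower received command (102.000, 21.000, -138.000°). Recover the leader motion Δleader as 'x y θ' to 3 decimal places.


axis x: (102.000 − 2) / (4) = 25.000
axis y: (21.000 − 0) / (3/2) = 14.000
axis θ: (-138.000 − -2) / (2) = -68.000

25.000 14.000 -68.000


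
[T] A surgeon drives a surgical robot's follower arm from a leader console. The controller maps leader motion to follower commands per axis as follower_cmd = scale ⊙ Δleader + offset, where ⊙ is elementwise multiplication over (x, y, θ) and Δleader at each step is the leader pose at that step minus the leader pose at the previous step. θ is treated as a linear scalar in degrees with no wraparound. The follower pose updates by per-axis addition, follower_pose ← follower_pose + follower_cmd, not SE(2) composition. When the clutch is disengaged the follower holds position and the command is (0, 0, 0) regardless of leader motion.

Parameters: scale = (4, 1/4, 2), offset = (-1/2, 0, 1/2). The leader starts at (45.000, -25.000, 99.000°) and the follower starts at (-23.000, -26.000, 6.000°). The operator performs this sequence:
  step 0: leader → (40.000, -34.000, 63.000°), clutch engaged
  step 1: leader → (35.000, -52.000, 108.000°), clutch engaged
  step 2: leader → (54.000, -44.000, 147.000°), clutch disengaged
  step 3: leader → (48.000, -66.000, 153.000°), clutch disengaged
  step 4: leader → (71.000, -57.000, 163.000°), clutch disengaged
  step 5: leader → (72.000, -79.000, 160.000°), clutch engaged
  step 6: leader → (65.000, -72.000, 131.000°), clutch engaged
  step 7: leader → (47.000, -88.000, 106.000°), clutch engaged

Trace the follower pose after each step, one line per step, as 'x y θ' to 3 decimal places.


step 0: Δleader=(-5.000, -9.000, -36.000°), engaged; cmd=(-20.500, -2.250, -71.500°) → follower=(-43.500, -28.250, -65.500°)
step 1: Δleader=(-5.000, -18.000, 45.000°), engaged; cmd=(-20.500, -4.500, 90.500°) → follower=(-64.000, -32.750, 25.000°)
step 2: Δleader=(19.000, 8.000, 39.000°), disengaged; cmd=(0,0,0) → follower holds at (-64.000, -32.750, 25.000°)
step 3: Δleader=(-6.000, -22.000, 6.000°), disengaged; cmd=(0,0,0) → follower holds at (-64.000, -32.750, 25.000°)
step 4: Δleader=(23.000, 9.000, 10.000°), disengaged; cmd=(0,0,0) → follower holds at (-64.000, -32.750, 25.000°)
step 5: Δleader=(1.000, -22.000, -3.000°), engaged; cmd=(3.500, -5.500, -5.500°) → follower=(-60.500, -38.250, 19.500°)
step 6: Δleader=(-7.000, 7.000, -29.000°), engaged; cmd=(-28.500, 1.750, -57.500°) → follower=(-89.000, -36.500, -38.000°)
step 7: Δleader=(-18.000, -16.000, -25.000°), engaged; cmd=(-72.500, -4.000, -49.500°) → follower=(-161.500, -40.500, -87.500°)

-43.500 -28.250 -65.500
-64.000 -32.750 25.000
-64.000 -32.750 25.000
-64.000 -32.750 25.000
-64.000 -32.750 25.000
-60.500 -38.250 19.500
-89.000 -36.500 -38.000
-161.500 -40.500 -87.500
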